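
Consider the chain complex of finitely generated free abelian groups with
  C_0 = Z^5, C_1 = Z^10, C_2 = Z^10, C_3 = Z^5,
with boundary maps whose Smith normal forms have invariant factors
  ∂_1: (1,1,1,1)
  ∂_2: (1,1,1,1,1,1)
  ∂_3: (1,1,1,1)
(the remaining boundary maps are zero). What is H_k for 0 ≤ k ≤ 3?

H_0 ≅ Z,  H_1 = 0,  H_2 = 0,  H_3 ≅ Z.

H_0: b_0 = 5 − 0 − 4 = 1; torsion from ∂_1 factors > 1: none. So H_0 ≅ Z.
H_1: b_1 = 10 − 4 − 6 = 0; torsion from ∂_2 factors > 1: none. So H_1 ≅ 0.
H_2: b_2 = 10 − 6 − 4 = 0; torsion from ∂_3 factors > 1: none. So H_2 ≅ 0.
H_3: b_3 = 5 − 4 − 0 = 1; torsion from ∂_4 factors > 1: none. So H_3 ≅ Z.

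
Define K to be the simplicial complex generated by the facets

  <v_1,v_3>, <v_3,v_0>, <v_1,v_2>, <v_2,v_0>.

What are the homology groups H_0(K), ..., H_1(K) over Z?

Take the total order v_0 < v_1 < v_2 < v_3 on the vertex set. Then K (dimension 1) consists of the simplices:

  0-simplices (4): [v_0], [v_1], [v_2], [v_3]
  1-simplices (4): [v_0,v_2], [v_0,v_3], [v_1,v_2], [v_1,v_3]

giving chain groups C_0 ≅ Z^4, C_1 ≅ Z^4.

∂_1: C_1 → C_0 sends each edge [p,q] (with p < q) to q − p.
As a 4×4 matrix over Z this has rank 3, with invariant factors (1,1,1).

From H_k ≅ ker(∂_k) / im(∂_{k+1}) we obtain:

  H_0: rank C_0 − rank ∂_1 = 4 − 3 = 1, and the invariant factors of ∂_1 are all 1, so H_0 = Z.
  H_1: rank ker ∂_1 − rank ∂_2 = (4 − 3) − 0 = 1, and there is no ∂_2, so H_1 = Z.

As a check, the Euler characteristic is 4 − 4 = 0, which agrees with 1 − 1 = 0.
(K is a triangulation of the circle S^1.)

H_0 = Z,  H_1 = Z.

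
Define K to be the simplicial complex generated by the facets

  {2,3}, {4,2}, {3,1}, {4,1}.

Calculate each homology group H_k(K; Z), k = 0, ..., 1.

We work with the vertex ordering 1 < 2 < 3 < 4. The simplices of K, each written with vertices in increasing order, are:

  0-simplices (4): [1], [2], [3], [4]
  1-simplices (4): [1,3], [1,4], [2,3], [2,4]

Hence C_0 ≅ Z^4, C_1 ≅ Z^4.

The boundary map ∂_1: C_1 → C_0 sends each edge [p,q] (with p < q) to q − p.
As a 4×4 matrix over Z this has rank 3, with invariant factors (1,1,1).

Reading off H_k = ker ∂_k / im ∂_{k+1}:

  H_0: rank C_0 − rank ∂_1 = 4 − 3 = 1, and the invariant factors of ∂_1 are all 1, so H_0 = Z.
  H_1: rank ker ∂_1 − rank ∂_2 = (4 − 3) − 0 = 1, and there is no ∂_2, so H_1 = Z.

As a check, the Euler characteristic is 4 − 4 = 0, which agrees with 1 − 1 = 0.

H_0 = Z,  H_1 = Z.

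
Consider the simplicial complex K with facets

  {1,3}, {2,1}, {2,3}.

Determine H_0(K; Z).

K has 3 vertices, 3 edges.
rank ∂_0 = 0, rank ∂_1 = 2 ⇒ b_0 = 3 − 0 − 2 = 1; all invariant factors of ∂_1 are 1 so no torsion. So H_0 = Z.

H_0 ≅ Z.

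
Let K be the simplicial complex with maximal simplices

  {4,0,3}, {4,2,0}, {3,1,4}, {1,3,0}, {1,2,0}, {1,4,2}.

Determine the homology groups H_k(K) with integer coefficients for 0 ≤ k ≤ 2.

H_0 = Z,  H_1 = 0,  H_2 = Z.

We work with the vertex ordering 0 < 1 < 2 < 3 < 4. The simplices of K, each written with vertices in increasing order, are:

  0-simplices (5): [0], [1], [2], [3], [4]
  1-simplices (9): [0,1], [0,2], [0,3], [0,4], [1,2], [1,3], [1,4], [2,4], [3,4]
  2-simplices (6): [0,1,2], [0,1,3], [0,2,4], [0,3,4], [1,2,4], [1,3,4]

giving chain groups C_0 ≅ Z^5, C_1 ≅ Z^9, C_2 ≅ Z^6.

The boundary map ∂_1: C_1 → C_0 is given by ∂[p,q] = [q] − [p].
As a 5×9 matrix over Z this has rank 4, with invariant factors (1,1,1,1).

Boundary ∂_2: C_2 → C_1 sends each 2-simplex [p,q,r] to [q,r] − [p,r] + [p,q]. For instance
  ∂[0,2,4] = [2,4] − [0,4] + [0,2],
  ∂[0,1,2] = [1,2] − [0,2] + [0,1].
The 9×6 boundary matrix has rank 5 and Smith normal form diag(1,1,1,1,1).

Now H_k = ker ∂_k / im ∂_{k+1}, so:

  H_0: rank C_0 − rank ∂_1 = 5 − 4 = 1, and the invariant factors of ∂_1 are all 1, so H_0 = Z.
  H_1: rank ker ∂_1 − rank ∂_2 = (9 − 4) − 5 = 0, and the invariant factors of ∂_2 are all 1, so H_1 = 0.
  H_2: rank ker ∂_2 − rank ∂_3 = (6 − 5) − 0 = 1, and there is no ∂_3, so H_2 = Z.

As a check, the Euler characteristic is 5 − 9 + 6 = 2, which agrees with 1 − 0 + 1 = 2.
(K is a triangulation of the 2-sphere S^2.)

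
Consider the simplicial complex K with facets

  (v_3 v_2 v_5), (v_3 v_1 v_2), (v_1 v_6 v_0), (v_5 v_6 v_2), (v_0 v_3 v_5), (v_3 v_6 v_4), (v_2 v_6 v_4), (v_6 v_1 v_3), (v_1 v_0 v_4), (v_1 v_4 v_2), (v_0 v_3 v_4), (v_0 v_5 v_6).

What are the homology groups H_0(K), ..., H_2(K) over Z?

H_0 ≅ Z,  H_1 ≅ Z/2Z,  H_2 = 0.

Fix the vertex order v_0 < v_1 < v_2 < v_3 < v_4 < v_5 < v_6 and write every simplex with vertices in increasing order. Then dim K = 2 and the simplices of K are:

  0-simplices (7): [v_0], [v_1], [v_2], [v_3], [v_4], [v_5], [v_6]
  1-simplices (18): (18 of them)
  2-simplices (12): (12 of them)

so the chain groups are C_0 ≅ Z^7, C_1 ≅ Z^18, C_2 ≅ Z^12.

Boundary ∂_1: C_1 → C_0 is given by ∂[p,q] = [q] − [p]. For instance
  ∂[v_2,v_5] = [v_5] − [v_2].
The resulting 7×18 matrix has rank 6, and its Smith normal form has invariant factors (1,1,1,1,1,1).

Boundary ∂_2: C_2 → C_1 sends each 2-simplex [p,q,r] to [q,r] − [p,r] + [p,q]. For instance
  ∂[v_0,v_3,v_4] = [v_3,v_4] − [v_0,v_4] + [v_0,v_3],
  ∂[v_0,v_3,v_5] = [v_3,v_5] − [v_0,v_5] + [v_0,v_3].
The resulting 18×12 matrix has rank 12, and its Smith normal form has invariant factors (1,1,1,1,1,1,1,1,1,1,1,2).

Now H_k = ker ∂_k / im ∂_{k+1}, so:

  H_0: rank C_0 − rank ∂_1 = 7 − 6 = 1, and the invariant factors of ∂_1 are all 1, so H_0 = Z.
  H_1: rank ker ∂_1 − rank ∂_2 = (18 − 6) − 12 = 0, and ∂_2 has invariant factor 2 > 1, so H_1 = Z/2Z.
  H_2: rank ker ∂_2 − rank ∂_3 = (12 − 12) − 0 = 0, and there is no ∂_3, so H_2 = 0.

As a check, the Euler characteristic is 7 − 18 + 12 = 1, which agrees with 1 − 0 + 0 = 1.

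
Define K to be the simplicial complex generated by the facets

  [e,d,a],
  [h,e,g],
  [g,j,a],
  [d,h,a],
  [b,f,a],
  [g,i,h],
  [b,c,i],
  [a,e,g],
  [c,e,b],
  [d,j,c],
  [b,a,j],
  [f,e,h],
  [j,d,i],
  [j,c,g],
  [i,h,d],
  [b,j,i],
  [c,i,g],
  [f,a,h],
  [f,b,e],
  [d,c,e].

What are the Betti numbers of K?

b_0 = 1, b_1 = 1, b_2 = 0.

We work with the vertex ordering a < b < c < d < e < f < g < h < i < j. The simplices of K, each written with vertices in increasing order, are:

  0-simplices (10): a, b, c, d, e, f, g, h, i, j
  1-simplices (30): ab, ad, ae, af, ag, ah, aj, bc, be, bf, bi, bj, cd, ce, cg, ci, cj, de, dh, di, dj, ef, eg, eh, fh, gh, gi, gj, hi, ij
  2-simplices (20): abf, abj, ade, adh, aeg, afh, agj, bce, bci, bef, bij, cde, cdj, cgi, cgj, dhi, dij, efh, egh, ghi

so the chain groups are C_0 ≅ Z^10, C_1 ≅ Z^30, C_2 ≅ Z^20.

The boundary map ∂_1: C_1 → C_0 maps an edge to its endpoints' difference, ∂[p,q] = q − p.
This gives a 10×30 integer matrix of rank 9; reducing to Smith normal form yields diagonal entries (1,1,1,1,1,1,1,1,1).

Boundary ∂_2: C_2 → C_1 acts by ∂[p,q,r] = [q,r] − [p,r] + [p,q]. For instance
  ∂ade = de − ae + ad,
  ∂abj = bj − aj + ab.
As a 30×20 matrix over Z this has rank 20, with invariant factors (1,1,1,1,1,1,1,1,1,1,1,1,1,1,1,1,1,1,1,2).

Reading off H_k = ker ∂_k / im ∂_{k+1}:

  H_0: rank C_0 − rank ∂_1 = 10 − 9 = 1, and the invariant factors of ∂_1 are all 1, so H_0 = Z.
  H_1: rank ker ∂_1 − rank ∂_2 = (30 − 9) − 20 = 1, and ∂_2 has invariant factor 2 > 1, so H_1 = Z ⊕ Z/2.
  H_2: rank ker ∂_2 − rank ∂_3 = (20 − 20) − 0 = 0, and there is no ∂_3, so H_2 = 0.

(K is a triangulation of the Klein bottle.)

Hence the Betti numbers are b_0 = 1, b_1 = 1, b_2 = 0.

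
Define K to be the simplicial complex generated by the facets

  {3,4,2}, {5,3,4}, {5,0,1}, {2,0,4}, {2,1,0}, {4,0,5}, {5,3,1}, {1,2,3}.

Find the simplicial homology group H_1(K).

H_1 ≅ 0.

We work with the vertex ordering 0 < 1 < 2 < 3 < 4 < 5. The simplices of K, each written with vertices in increasing order, are:

  0-simplices (6): [0], [1], [2], [3], [4], [5]
  1-simplices (12): [0,1], [0,2], [0,4], [0,5], [1,2], [1,3], [1,5], [2,3], [2,4], [3,4], [3,5], [4,5]
  2-simplices (8): [0,1,2], [0,1,5], [0,2,4], [0,4,5], [1,2,3], [1,3,5], [2,3,4], [3,4,5]

Hence C_0 ≅ Z^6, C_1 ≅ Z^12, C_2 ≅ Z^8.

Boundary ∂_1: C_1 → C_0 sends each edge [p,q] (with p < q) to q − p. For instance
  ∂[2,3] = [3] − [2].
The 6×12 boundary matrix has rank 5 and Smith normal form diag(1,1,1,1,1).

Boundary ∂_2: C_2 → C_1 maps a triangle to the signed sum of its edges. For instance
  ∂[2,3,4] = [3,4] − [2,4] + [2,3],
  ∂[0,2,4] = [2,4] − [0,4] + [0,2].
As a 12×8 matrix over Z this has rank 7, with invariant factors (1,1,1,1,1,1,1).

Now H_k = ker ∂_k / im ∂_{k+1}, so:

  H_1: rank ker ∂_1 − rank ∂_2 = (12 − 5) − 7 = 0, and the invariant factors of ∂_2 are all 1, so H_1 = 0.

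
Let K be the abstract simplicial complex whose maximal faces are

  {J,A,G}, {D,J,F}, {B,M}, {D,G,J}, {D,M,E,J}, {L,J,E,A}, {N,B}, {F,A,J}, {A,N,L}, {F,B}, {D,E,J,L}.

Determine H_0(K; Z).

Order the vertices as A < B < D < E < F < G < J < L < M < N. Listing each simplex with vertices in this order, K has dimension 3 with simplices:

  0-simplices (10): A, B, D, E, F, G, J, L, M, N
  1-simplices (23): AE, AF, AG, AJ, AL, AN, BF, BM, BN, DE, DF, DG, DJ, DL, DM, EJ, EL, EM, FJ, GJ, JL, JM, LN
  2-simplices (15): AEJ, AEL, AFJ, AGJ, AJL, ALN, DEJ, DEL, DEM, DFJ, DGJ, DJL, DJM, EJL, EJM
  3-simplices (3): AEJL, DEJL, DEJM

Hence C_0 ≅ Z^10, C_1 ≅ Z^23, C_2 ≅ Z^15, C_3 ≅ Z^3.

∂_1: C_1 → C_0 sends each edge [p,q] (with p < q) to q − p. For instance
  ∂JL = L − J.
The 10×23 boundary matrix has rank 9 and Smith normal form diag(1,1,1,1,1,1,1,1,1).

Boundary ∂_2: C_2 → C_1 sends each 2-simplex [p,q,r] to [q,r] − [p,r] + [p,q]. For instance
  ∂DFJ = FJ − DJ + DF,
  ∂ALN = LN − AN + AL.
This gives a 23×15 integer matrix of rank 12; reducing to Smith normal form yields diagonal entries (1,1,1,1,1,1,1,1,1,1,1,1).

∂_3: C_3 → C_2 sends each 3-simplex σ to the alternating sum Σ_i (−1)^i (σ with its i-th vertex removed). For instance
  ∂DEJL = EJL − DJL + DEL − DEJ,
  ∂AEJL = EJL − AJL + AEL − AEJ.
This gives a 15×3 integer matrix of rank 3; reducing to Smith normal form yields diagonal entries (1,1,1).

Now H_k = ker ∂_k / im ∂_{k+1}, so:

  H_0: rank C_0 − rank ∂_1 = 10 − 9 = 1, and the invariant factors of ∂_1 are all 1, so H_0 = Z.

H_0 ≅ Z.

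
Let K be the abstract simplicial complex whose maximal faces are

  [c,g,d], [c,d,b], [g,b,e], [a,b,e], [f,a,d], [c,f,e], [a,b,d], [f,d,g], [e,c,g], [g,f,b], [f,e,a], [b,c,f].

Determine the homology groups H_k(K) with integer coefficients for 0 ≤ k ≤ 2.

H_0 = Z,  H_1 = Z/2Z,  H_2 = 0.

We work with the vertex ordering a < b < c < d < e < f < g. The simplices of K, each written with vertices in increasing order, are:

  0-simplices (7): a, b, c, d, e, f, g
  1-simplices (18): ab, ad, ae, af, bc, bd, be, bf, bg, cd, ce, cf, cg, df, dg, ef, eg, fg
  2-simplices (12): abd, abe, adf, aef, bcd, bcf, beg, bfg, cdg, cef, ceg, dfg

Hence C_0 ≅ Z^7, C_1 ≅ Z^18, C_2 ≅ Z^12.

Boundary ∂_1: C_1 → C_0 is given by ∂[p,q] = [q] − [p].
The resulting 7×18 matrix has rank 6, and its Smith normal form has invariant factors (1,1,1,1,1,1).

∂_2: C_2 → C_1 acts by ∂[p,q,r] = [q,r] − [p,r] + [p,q]. For instance
  ∂dfg = fg − dg + df,
  ∂abd = bd − ad + ab.
The resulting 18×12 matrix has rank 12, and its Smith normal form has invariant factors (1,1,1,1,1,1,1,1,1,1,1,2).

From H_k ≅ ker(∂_k) / im(∂_{k+1}) we obtain:

  H_0: rank C_0 − rank ∂_1 = 7 − 6 = 1, and the invariant factors of ∂_1 are all 1, so H_0 ≅ Z.
  H_1: rank ker ∂_1 − rank ∂_2 = (18 − 6) − 12 = 0, and ∂_2 has invariant factor 2 > 1, so H_1 ≅ Z/2Z.
  H_2: rank ker ∂_2 − rank ∂_3 = (12 − 12) − 0 = 0, and there is no ∂_3, so H_2 ≅ 0.

As a check, the Euler characteristic is 7 − 18 + 12 = 1, which agrees with 1 − 0 + 0 = 1.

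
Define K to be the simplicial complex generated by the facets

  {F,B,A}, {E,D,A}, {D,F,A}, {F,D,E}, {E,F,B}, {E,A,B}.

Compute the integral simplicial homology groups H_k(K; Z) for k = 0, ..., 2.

Take the total order A < B < D < E < F on the vertex set. Then K (dimension 2) consists of the simplices:

  0-simplices (5): A, B, D, E, F
  1-simplices (9): AB, AD, AE, AF, BE, BF, DE, DF, EF
  2-simplices (6): ABE, ABF, ADE, ADF, BEF, DEF

so the chain groups are C_0 ≅ Z^5, C_1 ≅ Z^9, C_2 ≅ Z^6.

The boundary map ∂_1: C_1 → C_0 maps an edge to its endpoints' difference, ∂[p,q] = q − p. For instance
  ∂DF = F − D.
This gives a 5×9 integer matrix of rank 4; reducing to Smith normal form yields diagonal entries (1,1,1,1).

∂_2: C_2 → C_1 acts by ∂[p,q,r] = [q,r] − [p,r] + [p,q]. For instance
  ∂ABE = BE − AE + AB,
  ∂BEF = EF − BF + BE.
This gives a 9×6 integer matrix of rank 5; reducing to Smith normal form yields diagonal entries (1,1,1,1,1).

From H_k ≅ ker(∂_k) / im(∂_{k+1}) we obtain:

  H_0: rank C_0 − rank ∂_1 = 5 − 4 = 1, and the invariant factors of ∂_1 are all 1, so H_0 = Z.
  H_1: rank ker ∂_1 − rank ∂_2 = (9 − 4) − 5 = 0, and the invariant factors of ∂_2 are all 1, so H_1 = 0.
  H_2: rank ker ∂_2 − rank ∂_3 = (6 − 5) − 0 = 1, and there is no ∂_3, so H_2 = Z.

H_0 ≅ Z,  H_1 = 0,  H_2 ≅ Z.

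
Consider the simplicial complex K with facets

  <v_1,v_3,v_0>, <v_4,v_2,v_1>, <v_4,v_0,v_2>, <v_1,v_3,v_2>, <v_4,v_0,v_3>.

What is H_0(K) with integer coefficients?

Take the total order v_0 < v_1 < v_2 < v_3 < v_4 on the vertex set. Then K (dimension 2) consists of the simplices:

  0-simplices (5): [v_0], [v_1], [v_2], [v_3], [v_4]
  1-simplices (10): [v_0,v_1], [v_0,v_2], [v_0,v_3], [v_0,v_4], [v_1,v_2], [v_1,v_3], [v_1,v_4], [v_2,v_3], [v_2,v_4], [v_3,v_4]
  2-simplices (5): [v_0,v_1,v_3], [v_0,v_2,v_4], [v_0,v_3,v_4], [v_1,v_2,v_3], [v_1,v_2,v_4]

so the chain groups are C_0 ≅ Z^5, C_1 ≅ Z^10, C_2 ≅ Z^5.

Boundary ∂_1: C_1 → C_0 is given by ∂[p,q] = [q] − [p]. For instance
  ∂[v_0,v_3] = [v_3] − [v_0].
The resulting 5×10 matrix has rank 4, and its Smith normal form has invariant factors (1,1,1,1).

The boundary map ∂_2: C_2 → C_1 sends each 2-simplex [p,q,r] to [q,r] − [p,r] + [p,q]. For instance
  ∂[v_1,v_2,v_3] = [v_2,v_3] − [v_1,v_3] + [v_1,v_2],
  ∂[v_0,v_1,v_3] = [v_1,v_3] − [v_0,v_3] + [v_0,v_1].
As a 10×5 matrix over Z this has rank 5, with invariant factors (1,1,1,1,1).

Now H_k = ker ∂_k / im ∂_{k+1}, so:

  H_0: rank C_0 − rank ∂_1 = 5 − 4 = 1, and the invariant factors of ∂_1 are all 1, so H_0 = Z.

(K is a triangulation of the Möbius band.)

H_0 ≅ Z.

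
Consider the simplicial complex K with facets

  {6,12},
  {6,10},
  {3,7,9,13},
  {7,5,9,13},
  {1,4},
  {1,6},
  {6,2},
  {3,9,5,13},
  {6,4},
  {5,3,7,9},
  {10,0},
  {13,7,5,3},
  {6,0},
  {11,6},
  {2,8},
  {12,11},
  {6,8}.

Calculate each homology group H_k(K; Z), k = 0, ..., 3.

H_0 ≅ Z^2,  H_1 ≅ Z^4,  H_2 = 0,  H_3 ≅ Z.

Order the vertices as 0 < 1 < 2 < 3 < 4 < 5 < 6 < 7 < 8 < 9 < 10 < 11 < 12 < 13. Listing each simplex with vertices in this order, K has dimension 3 with simplices:

  0-simplices (14): [0], [1], [2], [3], [4], [5], [6], [7], [8], [9], [10], [11], [12], [13]
  1-simplices (22): (22 of them)
  2-simplices (10): [3,5,7], [3,5,9], [3,5,13], [3,7,9], [3,7,13], [3,9,13], [5,7,9], [5,7,13], [5,9,13], [7,9,13]
  3-simplices (5): [3,5,7,9], [3,5,7,13], [3,5,9,13], [3,7,9,13], [5,7,9,13]

giving chain groups C_0 ≅ Z^14, C_1 ≅ Z^22, C_2 ≅ Z^10, C_3 ≅ Z^5.

Boundary ∂_1: C_1 → C_0 sends each edge [p,q] (with p < q) to q − p.
The 14×22 boundary matrix has rank 12 and Smith normal form diag(1,1,1,1,1,1,1,1,1,1,1,1).

∂_2: C_2 → C_1 sends each 2-simplex [p,q,r] to [q,r] − [p,r] + [p,q]. For instance
  ∂[3,5,13] = [5,13] − [3,13] + [3,5],
  ∂[5,7,9] = [7,9] − [5,9] + [5,7].
The resulting 22×10 matrix has rank 6, and its Smith normal form has invariant factors (1,1,1,1,1,1).

∂_3: C_3 → C_2 sends each 3-simplex σ to the alternating sum Σ_i (−1)^i (σ with its i-th vertex removed). For instance
  ∂[3,5,9,13] = [5,9,13] − [3,9,13] + [3,5,13] − [3,5,9],
  ∂[5,7,9,13] = [7,9,13] − [5,9,13] + [5,7,13] − [5,7,9].
This gives a 10×5 integer matrix of rank 4; reducing to Smith normal form yields diagonal entries (1,1,1,1).

Reading off H_k = ker ∂_k / im ∂_{k+1}:

  H_0: rank C_0 − rank ∂_1 = 14 − 12 = 2, and the invariant factors of ∂_1 are all 1, so H_0 = Z^2.
  H_1: rank ker ∂_1 − rank ∂_2 = (22 − 12) − 6 = 4, and the invariant factors of ∂_2 are all 1, so H_1 = Z^4.
  H_2: rank ker ∂_2 − rank ∂_3 = (10 − 6) − 4 = 0, and the invariant factors of ∂_3 are all 1, so H_2 = 0.
  H_3: rank ker ∂_3 − rank ∂_4 = (5 − 4) − 0 = 1, and there is no ∂_4, so H_3 = Z.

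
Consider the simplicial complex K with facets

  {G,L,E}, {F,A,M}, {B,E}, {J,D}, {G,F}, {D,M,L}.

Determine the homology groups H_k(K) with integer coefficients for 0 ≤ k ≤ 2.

Fix the vertex order A < B < D < E < F < G < J < L < M and write every simplex with vertices in increasing order. Then dim K = 2 and the simplices of K are:

  0-simplices (9): A, B, D, E, F, G, J, L, M
  1-simplices (12): AF, AM, BE, DJ, DL, DM, EG, EL, FG, FM, GL, LM
  2-simplices (3): AFM, DLM, EGL

Hence C_0 ≅ Z^9, C_1 ≅ Z^12, C_2 ≅ Z^3.

∂_1: C_1 → C_0 sends each edge [p,q] (with p < q) to q − p.
The resulting 9×12 matrix has rank 8, and its Smith normal form has invariant factors (1,1,1,1,1,1,1,1).

The boundary map ∂_2: C_2 → C_1 maps a triangle to the signed sum of its edges. For instance
  ∂EGL = GL − EL + EG,
  ∂AFM = FM − AM + AF.
The 12×3 boundary matrix has rank 3 and Smith normal form diag(1,1,1).

Computing H_k = (kernel of ∂_k) / (image of ∂_{k+1}):

  H_0: rank C_0 − rank ∂_1 = 9 − 8 = 1, and the invariant factors of ∂_1 are all 1, so H_0 ≅ Z.
  H_1: rank ker ∂_1 − rank ∂_2 = (12 − 8) − 3 = 1, and the invariant factors of ∂_2 are all 1, so H_1 ≅ Z.
  H_2: rank ker ∂_2 − rank ∂_3 = (3 − 3) − 0 = 0, and there is no ∂_3, so H_2 ≅ 0.

H_0 = Z,  H_1 = Z,  H_2 = 0.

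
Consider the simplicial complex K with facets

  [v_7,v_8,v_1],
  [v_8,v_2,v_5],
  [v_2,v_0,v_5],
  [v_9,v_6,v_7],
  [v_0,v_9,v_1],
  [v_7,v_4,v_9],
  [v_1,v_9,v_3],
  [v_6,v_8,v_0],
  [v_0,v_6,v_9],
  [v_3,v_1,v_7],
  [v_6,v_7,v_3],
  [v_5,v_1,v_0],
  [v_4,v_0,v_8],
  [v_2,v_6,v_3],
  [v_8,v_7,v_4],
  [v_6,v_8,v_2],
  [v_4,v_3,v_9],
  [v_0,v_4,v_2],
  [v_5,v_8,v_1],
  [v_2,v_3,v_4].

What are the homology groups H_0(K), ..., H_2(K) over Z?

Fix the vertex order v_0 < v_1 < v_2 < v_3 < v_4 < v_5 < v_6 < v_7 < v_8 < v_9 and write every simplex with vertices in increasing order. Then dim K = 2 and the simplices of K are:

  0-simplices (10): [v_0], [v_1], [v_2], [v_3], [v_4], [v_5], [v_6], [v_7], [v_8], [v_9]
  1-simplices (30): (30 of them)
  2-simplices (20): (20 of them)

Hence C_0 ≅ Z^10, C_1 ≅ Z^30, C_2 ≅ Z^20.

Boundary ∂_1: C_1 → C_0 sends each edge [p,q] (with p < q) to q − p. For instance
  ∂[v_3,v_4] = [v_4] − [v_3].
As a 10×30 matrix over Z this has rank 9, with invariant factors (1,1,1,1,1,1,1,1,1).

∂_2: C_2 → C_1 sends each 2-simplex [p,q,r] to [q,r] − [p,r] + [p,q]. For instance
  ∂[v_6,v_7,v_9] = [v_7,v_9] − [v_6,v_9] + [v_6,v_7],
  ∂[v_0,v_2,v_4] = [v_2,v_4] − [v_0,v_4] + [v_0,v_2].
The 30×20 boundary matrix has rank 20 and Smith normal form diag(1,1,1,1,1,1,1,1,1,1,1,1,1,1,1,1,1,1,1,2).

From H_k ≅ ker(∂_k) / im(∂_{k+1}) we obtain:

  H_0: rank C_0 − rank ∂_1 = 10 − 9 = 1, and the invariant factors of ∂_1 are all 1, so H_0 = Z.
  H_1: rank ker ∂_1 − rank ∂_2 = (30 − 9) − 20 = 1, and ∂_2 has invariant factor 2 > 1, so H_1 = Z ⊕ Z/2Z.
  H_2: rank ker ∂_2 − rank ∂_3 = (20 − 20) − 0 = 0, and there is no ∂_3, so H_2 = 0.

H_0 ≅ Z,  H_1 ≅ Z ⊕ Z/2Z,  H_2 = 0.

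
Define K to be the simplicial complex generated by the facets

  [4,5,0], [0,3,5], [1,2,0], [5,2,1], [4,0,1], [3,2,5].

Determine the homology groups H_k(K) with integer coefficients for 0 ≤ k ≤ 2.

H_0 ≅ Z,  H_1 ≅ Z,  H_2 = 0.

Take the total order 0 < 1 < 2 < 3 < 4 < 5 on the vertex set. Then K (dimension 2) consists of the simplices:

  0-simplices (6): [0], [1], [2], [3], [4], [5]
  1-simplices (12): [0,1], [0,2], [0,3], [0,4], [0,5], [1,2], [1,4], [1,5], [2,3], [2,5], [3,5], [4,5]
  2-simplices (6): [0,1,2], [0,1,4], [0,3,5], [0,4,5], [1,2,5], [2,3,5]

giving chain groups C_0 ≅ Z^6, C_1 ≅ Z^12, C_2 ≅ Z^6.

The boundary map ∂_1: C_1 → C_0 is given by ∂[p,q] = [q] − [p]. For instance
  ∂[2,3] = [3] − [2].
The 6×12 boundary matrix has rank 5 and Smith normal form diag(1,1,1,1,1).

The boundary map ∂_2: C_2 → C_1 maps a triangle to the signed sum of its edges. For instance
  ∂[0,4,5] = [4,5] − [0,5] + [0,4],
  ∂[0,3,5] = [3,5] − [0,5] + [0,3].
As a 12×6 matrix over Z this has rank 6, with invariant factors (1,1,1,1,1,1).

From H_k ≅ ker(∂_k) / im(∂_{k+1}) we obtain:

  H_0: rank C_0 − rank ∂_1 = 6 − 5 = 1, and the invariant factors of ∂_1 are all 1, so H_0 = Z.
  H_1: rank ker ∂_1 − rank ∂_2 = (12 − 5) − 6 = 1, and the invariant factors of ∂_2 are all 1, so H_1 = Z.
  H_2: rank ker ∂_2 − rank ∂_3 = (6 − 6) − 0 = 0, and there is no ∂_3, so H_2 = 0.

As a check, the Euler characteristic is 6 − 12 + 6 = 0, which agrees with 1 − 1 + 0 = 0.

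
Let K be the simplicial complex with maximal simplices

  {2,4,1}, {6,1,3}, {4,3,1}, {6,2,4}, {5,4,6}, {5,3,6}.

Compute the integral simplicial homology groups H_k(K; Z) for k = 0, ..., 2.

H_0 = Z,  H_1 = Z,  H_2 = 0.

We work with the vertex ordering 1 < 2 < 3 < 4 < 5 < 6. The simplices of K, each written with vertices in increasing order, are:

  0-simplices (6): [1], [2], [3], [4], [5], [6]
  1-simplices (12): [1,2], [1,3], [1,4], [1,6], [2,4], [2,6], [3,4], [3,5], [3,6], [4,5], [4,6], [5,6]
  2-simplices (6): [1,2,4], [1,3,4], [1,3,6], [2,4,6], [3,5,6], [4,5,6]

so the chain groups are C_0 ≅ Z^6, C_1 ≅ Z^12, C_2 ≅ Z^6.

∂_1: C_1 → C_0 maps an edge to its endpoints' difference, ∂[p,q] = q − p. For instance
  ∂[1,3] = [3] − [1].
The 6×12 boundary matrix has rank 5 and Smith normal form diag(1,1,1,1,1).

∂_2: C_2 → C_1 acts by ∂[p,q,r] = [q,r] − [p,r] + [p,q]. For instance
  ∂[2,4,6] = [4,6] − [2,6] + [2,4],
  ∂[3,5,6] = [5,6] − [3,6] + [3,5].
As a 12×6 matrix over Z this has rank 6, with invariant factors (1,1,1,1,1,1).

Reading off H_k = ker ∂_k / im ∂_{k+1}:

  H_0: rank C_0 − rank ∂_1 = 6 − 5 = 1, and the invariant factors of ∂_1 are all 1, so H_0 ≅ Z.
  H_1: rank ker ∂_1 − rank ∂_2 = (12 − 5) − 6 = 1, and the invariant factors of ∂_2 are all 1, so H_1 ≅ Z.
  H_2: rank ker ∂_2 − rank ∂_3 = (6 − 6) − 0 = 0, and there is no ∂_3, so H_2 ≅ 0.

(K is a triangulation of the cylinder S^1 x I.)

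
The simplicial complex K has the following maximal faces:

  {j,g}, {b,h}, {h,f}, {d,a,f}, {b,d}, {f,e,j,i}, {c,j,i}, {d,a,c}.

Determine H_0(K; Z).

H_0 ≅ Z.

We work with the vertex ordering a < b < c < d < e < f < g < h < i < j. The simplices of K, each written with vertices in increasing order, are:

  0-simplices (10): a, b, c, d, e, f, g, h, i, j
  1-simplices (17): ac, ad, af, bd, bh, cd, ci, cj, df, ef, ei, ej, fh, fi, fj, gj, ij
  2-simplices (7): acd, adf, cij, efi, efj, eij, fij
  3-simplices (1): efij

so the chain groups are C_0 ≅ Z^10, C_1 ≅ Z^17, C_2 ≅ Z^7, C_3 ≅ Z^1.

∂_1: C_1 → C_0 sends each edge [p,q] (with p < q) to q − p. For instance
  ∂bd = d − b.
As a 10×17 matrix over Z this has rank 9, with invariant factors (1,1,1,1,1,1,1,1,1).

∂_2: C_2 → C_1 maps a triangle to the signed sum of its edges. For instance
  ∂eij = ij − ej + ei,
  ∂adf = df − af + ad.
The 17×7 boundary matrix has rank 6 and Smith normal form diag(1,1,1,1,1,1).

The boundary map ∂_3: C_3 → C_2 sends each 3-simplex σ to the alternating sum Σ_i (−1)^i (σ with its i-th vertex removed). For instance
  ∂efij = fij − eij + efj − efi.
The resulting 7×1 matrix has rank 1, and its Smith normal form has invariant factors (1).

From H_k ≅ ker(∂_k) / im(∂_{k+1}) we obtain:

  H_0: rank C_0 − rank ∂_1 = 10 − 9 = 1, and the invariant factors of ∂_1 are all 1, so H_0 = Z.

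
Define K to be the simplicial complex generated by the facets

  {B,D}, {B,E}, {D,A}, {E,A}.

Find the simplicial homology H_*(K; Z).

H_0 = Z,  H_1 = Z.

Fix the vertex order A < B < D < E and write every simplex with vertices in increasing order. Then dim K = 1 and the simplices of K are:

  0-simplices (4): A, B, D, E
  1-simplices (4): AD, AE, BD, BE

so the chain groups are C_0 ≅ Z^4, C_1 ≅ Z^4.

The boundary map ∂_1: C_1 → C_0 is given by ∂[p,q] = [q] − [p].
As a 4×4 matrix over Z this has rank 3, with invariant factors (1,1,1).

Computing H_k = (kernel of ∂_k) / (image of ∂_{k+1}):

  H_0: rank C_0 − rank ∂_1 = 4 − 3 = 1, and the invariant factors of ∂_1 are all 1, so H_0 ≅ Z.
  H_1: rank ker ∂_1 − rank ∂_2 = (4 − 3) − 0 = 1, and there is no ∂_2, so H_1 ≅ Z.

As a check, the Euler characteristic is 4 − 4 = 0, which agrees with 1 − 1 = 0.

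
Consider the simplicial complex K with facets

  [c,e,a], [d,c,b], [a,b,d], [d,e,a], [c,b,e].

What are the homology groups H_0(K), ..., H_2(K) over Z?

Take the total order a < b < c < d < e on the vertex set. Then K (dimension 2) consists of the simplices:

  0-simplices (5): a, b, c, d, e
  1-simplices (10): ab, ac, ad, ae, bc, bd, be, cd, ce, de
  2-simplices (5): abd, ace, ade, bcd, bce

Hence C_0 ≅ Z^5, C_1 ≅ Z^10, C_2 ≅ Z^5.

The boundary map ∂_1: C_1 → C_0 is given by ∂[p,q] = [q] − [p]. For instance
  ∂de = e − d.
The 5×10 boundary matrix has rank 4 and Smith normal form diag(1,1,1,1).

Boundary ∂_2: C_2 → C_1 maps a triangle to the signed sum of its edges. For instance
  ∂bcd = cd − bd + bc,
  ∂bce = ce − be + bc.
The resulting 10×5 matrix has rank 5, and its Smith normal form has invariant factors (1,1,1,1,1).

From H_k ≅ ker(∂_k) / im(∂_{k+1}) we obtain:

  H_0: rank C_0 − rank ∂_1 = 5 − 4 = 1, and the invariant factors of ∂_1 are all 1, so H_0 = Z.
  H_1: rank ker ∂_1 − rank ∂_2 = (10 − 4) − 5 = 1, and the invariant factors of ∂_2 are all 1, so H_1 = Z.
  H_2: rank ker ∂_2 − rank ∂_3 = (5 − 5) − 0 = 0, and there is no ∂_3, so H_2 = 0.

As a check, the Euler characteristic is 5 − 10 + 5 = 0, which agrees with 1 − 1 + 0 = 0.
(K is a triangulation of the Möbius band.)

H_0 = Z,  H_1 = Z,  H_2 = 0.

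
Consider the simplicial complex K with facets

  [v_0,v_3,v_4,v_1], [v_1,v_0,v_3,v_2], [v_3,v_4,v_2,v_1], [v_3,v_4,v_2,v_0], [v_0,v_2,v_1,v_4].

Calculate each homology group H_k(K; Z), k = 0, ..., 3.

H_0 = Z,  H_1 = 0,  H_2 = 0,  H_3 = Z.

Take the total order v_0 < v_1 < v_2 < v_3 < v_4 on the vertex set. Then K (dimension 3) consists of the simplices:

  0-simplices (5): [v_0], [v_1], [v_2], [v_3], [v_4]
  1-simplices (10): [v_0,v_1], [v_0,v_2], [v_0,v_3], [v_0,v_4], [v_1,v_2], [v_1,v_3], [v_1,v_4], [v_2,v_3], [v_2,v_4], [v_3,v_4]
  2-simplices (10): [v_0,v_1,v_2], [v_0,v_1,v_3], [v_0,v_1,v_4], [v_0,v_2,v_3], [v_0,v_2,v_4], [v_0,v_3,v_4], [v_1,v_2,v_3], [v_1,v_2,v_4], [v_1,v_3,v_4], [v_2,v_3,v_4]
  3-simplices (5): [v_0,v_1,v_2,v_3], [v_0,v_1,v_2,v_4], [v_0,v_1,v_3,v_4], [v_0,v_2,v_3,v_4], [v_1,v_2,v_3,v_4]

Hence C_0 ≅ Z^5, C_1 ≅ Z^10, C_2 ≅ Z^10, C_3 ≅ Z^5.

The boundary map ∂_1: C_1 → C_0 is given by ∂[p,q] = [q] − [p]. For instance
  ∂[v_2,v_4] = [v_4] − [v_2].
As a 5×10 matrix over Z this has rank 4, with invariant factors (1,1,1,1).

The boundary map ∂_2: C_2 → C_1 sends each 2-simplex [p,q,r] to [q,r] − [p,r] + [p,q]. For instance
  ∂[v_0,v_1,v_4] = [v_1,v_4] − [v_0,v_4] + [v_0,v_1],
  ∂[v_0,v_2,v_4] = [v_2,v_4] − [v_0,v_4] + [v_0,v_2].
The resulting 10×10 matrix has rank 6, and its Smith normal form has invariant factors (1,1,1,1,1,1).

The boundary map ∂_3: C_3 → C_2 sends each 3-simplex σ to the alternating sum Σ_i (−1)^i (σ with its i-th vertex removed). For instance
  ∂[v_0,v_1,v_2,v_4] = [v_1,v_2,v_4] − [v_0,v_2,v_4] + [v_0,v_1,v_4] − [v_0,v_1,v_2],
  ∂[v_0,v_1,v_3,v_4] = [v_1,v_3,v_4] − [v_0,v_3,v_4] + [v_0,v_1,v_4] − [v_0,v_1,v_3].
This gives a 10×5 integer matrix of rank 4; reducing to Smith normal form yields diagonal entries (1,1,1,1).

Computing H_k = (kernel of ∂_k) / (image of ∂_{k+1}):

  H_0: rank C_0 − rank ∂_1 = 5 − 4 = 1, and the invariant factors of ∂_1 are all 1, so H_0 = Z.
  H_1: rank ker ∂_1 − rank ∂_2 = (10 − 4) − 6 = 0, and the invariant factors of ∂_2 are all 1, so H_1 = 0.
  H_2: rank ker ∂_2 − rank ∂_3 = (10 − 6) − 4 = 0, and the invariant factors of ∂_3 are all 1, so H_2 = 0.
  H_3: rank ker ∂_3 − rank ∂_4 = (5 − 4) − 0 = 1, and there is no ∂_4, so H_3 = Z.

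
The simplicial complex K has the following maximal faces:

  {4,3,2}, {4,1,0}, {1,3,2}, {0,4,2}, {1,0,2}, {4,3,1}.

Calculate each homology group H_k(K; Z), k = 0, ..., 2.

H_0 = Z,  H_1 = 0,  H_2 = Z.

Order the vertices as 0 < 1 < 2 < 3 < 4. Listing each simplex with vertices in this order, K has dimension 2 with simplices:

  0-simplices (5): [0], [1], [2], [3], [4]
  1-simplices (9): [0,1], [0,2], [0,4], [1,2], [1,3], [1,4], [2,3], [2,4], [3,4]
  2-simplices (6): [0,1,2], [0,1,4], [0,2,4], [1,2,3], [1,3,4], [2,3,4]

so the chain groups are C_0 ≅ Z^5, C_1 ≅ Z^9, C_2 ≅ Z^6.

The boundary map ∂_1: C_1 → C_0 sends each edge [p,q] (with p < q) to q − p. For instance
  ∂[2,4] = [4] − [2].
The resulting 5×9 matrix has rank 4, and its Smith normal form has invariant factors (1,1,1,1).

Boundary ∂_2: C_2 → C_1 maps a triangle to the signed sum of its edges. For instance
  ∂[1,3,4] = [3,4] − [1,4] + [1,3],
  ∂[1,2,3] = [2,3] − [1,3] + [1,2].
As a 9×6 matrix over Z this has rank 5, with invariant factors (1,1,1,1,1).

From H_k ≅ ker(∂_k) / im(∂_{k+1}) we obtain:

  H_0: rank C_0 − rank ∂_1 = 5 − 4 = 1, and the invariant factors of ∂_1 are all 1, so H_0 ≅ Z.
  H_1: rank ker ∂_1 − rank ∂_2 = (9 − 4) − 5 = 0, and the invariant factors of ∂_2 are all 1, so H_1 ≅ 0.
  H_2: rank ker ∂_2 − rank ∂_3 = (6 − 5) − 0 = 1, and there is no ∂_3, so H_2 ≅ Z.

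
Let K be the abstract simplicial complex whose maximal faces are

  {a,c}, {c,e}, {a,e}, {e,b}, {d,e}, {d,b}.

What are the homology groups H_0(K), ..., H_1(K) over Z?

H_0 = Z,  H_1 = Z^2.

Fix the vertex order a < b < c < d < e and write every simplex with vertices in increasing order. Then dim K = 1 and the simplices of K are:

  0-simplices (5): a, b, c, d, e
  1-simplices (6): ac, ae, bd, be, ce, de

Hence C_0 ≅ Z^5, C_1 ≅ Z^6.

The boundary map ∂_1: C_1 → C_0 sends each edge [p,q] (with p < q) to q − p. For instance
  ∂bd = d − b.
This gives a 5×6 integer matrix of rank 4; reducing to Smith normal form yields diagonal entries (1,1,1,1).

From H_k ≅ ker(∂_k) / im(∂_{k+1}) we obtain:

  H_0: rank C_0 − rank ∂_1 = 5 − 4 = 1, and the invariant factors of ∂_1 are all 1, so H_0 ≅ Z.
  H_1: rank ker ∂_1 − rank ∂_2 = (6 − 4) − 0 = 2, and there is no ∂_2, so H_1 ≅ Z^2.

As a check, the Euler characteristic is 5 − 6 = -1, which agrees with 1 − 2 = -1.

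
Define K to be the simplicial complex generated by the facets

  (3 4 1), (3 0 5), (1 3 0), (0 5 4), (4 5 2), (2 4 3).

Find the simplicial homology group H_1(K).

Order the vertices as 0 < 1 < 2 < 3 < 4 < 5. Listing each simplex with vertices in this order, K has dimension 2 with simplices:

  0-simplices (6): [0], [1], [2], [3], [4], [5]
  1-simplices (12): [0,1], [0,3], [0,4], [0,5], [1,3], [1,4], [2,3], [2,4], [2,5], [3,4], [3,5], [4,5]
  2-simplices (6): [0,1,3], [0,3,5], [0,4,5], [1,3,4], [2,3,4], [2,4,5]

so the chain groups are C_0 ≅ Z^6, C_1 ≅ Z^12, C_2 ≅ Z^6.

Boundary ∂_1: C_1 → C_0 maps an edge to its endpoints' difference, ∂[p,q] = q − p. For instance
  ∂[3,5] = [5] − [3].
The resulting 6×12 matrix has rank 5, and its Smith normal form has invariant factors (1,1,1,1,1).

∂_2: C_2 → C_1 maps a triangle to the signed sum of its edges. For instance
  ∂[1,3,4] = [3,4] − [1,4] + [1,3],
  ∂[0,1,3] = [1,3] − [0,3] + [0,1].
As a 12×6 matrix over Z this has rank 6, with invariant factors (1,1,1,1,1,1).

Computing H_k = (kernel of ∂_k) / (image of ∂_{k+1}):

  H_1: rank ker ∂_1 − rank ∂_2 = (12 − 5) − 6 = 1, and the invariant factors of ∂_2 are all 1, so H_1 = Z.

H_1 ≅ Z.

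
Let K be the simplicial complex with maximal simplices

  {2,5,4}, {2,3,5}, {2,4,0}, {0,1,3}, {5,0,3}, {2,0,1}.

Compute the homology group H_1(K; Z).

H_1 ≅ Z.

We work with the vertex ordering 0 < 1 < 2 < 3 < 4 < 5. The simplices of K, each written with vertices in increasing order, are:

  0-simplices (6): [0], [1], [2], [3], [4], [5]
  1-simplices (12): [0,1], [0,2], [0,3], [0,4], [0,5], [1,2], [1,3], [2,3], [2,4], [2,5], [3,5], [4,5]
  2-simplices (6): [0,1,2], [0,1,3], [0,2,4], [0,3,5], [2,3,5], [2,4,5]

Hence C_0 ≅ Z^6, C_1 ≅ Z^12, C_2 ≅ Z^6.

∂_1: C_1 → C_0 is given by ∂[p,q] = [q] − [p].
As a 6×12 matrix over Z this has rank 5, with invariant factors (1,1,1,1,1).

∂_2: C_2 → C_1 maps a triangle to the signed sum of its edges. For instance
  ∂[2,4,5] = [4,5] − [2,5] + [2,4],
  ∂[0,2,4] = [2,4] − [0,4] + [0,2].
The 12×6 boundary matrix has rank 6 and Smith normal form diag(1,1,1,1,1,1).

Reading off H_k = ker ∂_k / im ∂_{k+1}:

  H_1: rank ker ∂_1 − rank ∂_2 = (12 − 5) − 6 = 1, and the invariant factors of ∂_2 are all 1, so H_1 ≅ Z.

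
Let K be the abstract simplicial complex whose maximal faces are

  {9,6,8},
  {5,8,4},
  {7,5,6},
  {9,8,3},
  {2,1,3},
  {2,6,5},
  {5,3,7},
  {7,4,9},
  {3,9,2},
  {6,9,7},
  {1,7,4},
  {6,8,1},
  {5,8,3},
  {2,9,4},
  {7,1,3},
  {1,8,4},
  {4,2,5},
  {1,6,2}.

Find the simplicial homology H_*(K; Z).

H_0 ≅ Z,  H_1 ≅ Z^2,  H_2 ≅ Z.

Fix the vertex order 1 < 2 < 3 < 4 < 5 < 6 < 7 < 8 < 9 and write every simplex with vertices in increasing order. Then dim K = 2 and the simplices of K are:

  0-simplices (9): [1], [2], [3], [4], [5], [6], [7], [8], [9]
  1-simplices (27): (27 of them)
  2-simplices (18): [1,2,3], [1,2,6], [1,3,7], [1,4,7], [1,4,8], [1,6,8], [2,3,9], [2,4,5], [2,4,9], [2,5,6], [3,5,7], [3,5,8], [3,8,9], [4,5,8], [4,7,9], [5,6,7], [6,7,9], [6,8,9]

Hence C_0 ≅ Z^9, C_1 ≅ Z^27, C_2 ≅ Z^18.

∂_1: C_1 → C_0 maps an edge to its endpoints' difference, ∂[p,q] = q − p. For instance
  ∂[3,5] = [5] − [3].
The 9×27 boundary matrix has rank 8 and Smith normal form diag(1,1,1,1,1,1,1,1).

∂_2: C_2 → C_1 sends each 2-simplex [p,q,r] to [q,r] − [p,r] + [p,q]. For instance
  ∂[1,2,3] = [2,3] − [1,3] + [1,2],
  ∂[4,5,8] = [5,8] − [4,8] + [4,5].
The 27×18 boundary matrix has rank 17 and Smith normal form diag(1,1,1,1,1,1,1,1,1,1,1,1,1,1,1,1,1).

From H_k ≅ ker(∂_k) / im(∂_{k+1}) we obtain:

  H_0: rank C_0 − rank ∂_1 = 9 − 8 = 1, and the invariant factors of ∂_1 are all 1, so H_0 ≅ Z.
  H_1: rank ker ∂_1 − rank ∂_2 = (27 − 8) − 17 = 2, and the invariant factors of ∂_2 are all 1, so H_1 ≅ Z^2.
  H_2: rank ker ∂_2 − rank ∂_3 = (18 − 17) − 0 = 1, and there is no ∂_3, so H_2 ≅ Z.

As a check, the Euler characteristic is 9 − 27 + 18 = 0, which agrees with 1 − 2 + 1 = 0.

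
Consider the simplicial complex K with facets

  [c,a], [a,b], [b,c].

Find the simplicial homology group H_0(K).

H_0 ≅ Z.

Fix the vertex order a < b < c and write every simplex with vertices in increasing order. Then dim K = 1 and the simplices of K are:

  0-simplices (3): a, b, c
  1-simplices (3): ab, ac, bc

giving chain groups C_0 ≅ Z^3, C_1 ≅ Z^3.

∂_1: C_1 → C_0 is given by ∂[p,q] = [q] − [p].
This gives a 3×3 integer matrix of rank 2; reducing to Smith normal form yields diagonal entries (1,1).

Now H_k = ker ∂_k / im ∂_{k+1}, so:

  H_0: rank C_0 − rank ∂_1 = 3 − 2 = 1, and the invariant factors of ∂_1 are all 1, so H_0 ≅ Z.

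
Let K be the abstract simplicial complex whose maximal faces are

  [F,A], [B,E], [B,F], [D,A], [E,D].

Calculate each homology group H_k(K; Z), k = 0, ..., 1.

H_0 = Z,  H_1 = Z.

Order the vertices as A < B < D < E < F. Listing each simplex with vertices in this order, K has dimension 1 with simplices:

  0-simplices (5): A, B, D, E, F
  1-simplices (5): AD, AF, BE, BF, DE

so the chain groups are C_0 ≅ Z^5, C_1 ≅ Z^5.

∂_1: C_1 → C_0 maps an edge to its endpoints' difference, ∂[p,q] = q − p.
This gives a 5×5 integer matrix of rank 4; reducing to Smith normal form yields diagonal entries (1,1,1,1).

Computing H_k = (kernel of ∂_k) / (image of ∂_{k+1}):

  H_0: rank C_0 − rank ∂_1 = 5 − 4 = 1, and the invariant factors of ∂_1 are all 1, so H_0 ≅ Z.
  H_1: rank ker ∂_1 − rank ∂_2 = (5 − 4) − 0 = 1, and there is no ∂_2, so H_1 ≅ Z.

As a check, the Euler characteristic is 5 − 5 = 0, which agrees with 1 − 1 = 0.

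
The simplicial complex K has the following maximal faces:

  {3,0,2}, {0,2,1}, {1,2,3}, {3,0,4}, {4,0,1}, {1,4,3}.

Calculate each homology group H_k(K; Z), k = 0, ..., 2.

H_0 ≅ Z,  H_1 = 0,  H_2 ≅ Z.

Fix the vertex order 0 < 1 < 2 < 3 < 4 and write every simplex with vertices in increasing order. Then dim K = 2 and the simplices of K are:

  0-simplices (5): [0], [1], [2], [3], [4]
  1-simplices (9): [0,1], [0,2], [0,3], [0,4], [1,2], [1,3], [1,4], [2,3], [3,4]
  2-simplices (6): [0,1,2], [0,1,4], [0,2,3], [0,3,4], [1,2,3], [1,3,4]

so the chain groups are C_0 ≅ Z^5, C_1 ≅ Z^9, C_2 ≅ Z^6.

The boundary map ∂_1: C_1 → C_0 maps an edge to its endpoints' difference, ∂[p,q] = q − p. For instance
  ∂[1,4] = [4] − [1].
The resulting 5×9 matrix has rank 4, and its Smith normal form has invariant factors (1,1,1,1).

Boundary ∂_2: C_2 → C_1 sends each 2-simplex [p,q,r] to [q,r] − [p,r] + [p,q]. For instance
  ∂[0,1,4] = [1,4] − [0,4] + [0,1],
  ∂[1,3,4] = [3,4] − [1,4] + [1,3].
This gives a 9×6 integer matrix of rank 5; reducing to Smith normal form yields diagonal entries (1,1,1,1,1).

Now H_k = ker ∂_k / im ∂_{k+1}, so:

  H_0: rank C_0 − rank ∂_1 = 5 − 4 = 1, and the invariant factors of ∂_1 are all 1, so H_0 ≅ Z.
  H_1: rank ker ∂_1 − rank ∂_2 = (9 − 4) − 5 = 0, and the invariant factors of ∂_2 are all 1, so H_1 ≅ 0.
  H_2: rank ker ∂_2 − rank ∂_3 = (6 − 5) − 0 = 1, and there is no ∂_3, so H_2 ≅ Z.

As a check, the Euler characteristic is 5 − 9 + 6 = 2, which agrees with 1 − 0 + 1 = 2.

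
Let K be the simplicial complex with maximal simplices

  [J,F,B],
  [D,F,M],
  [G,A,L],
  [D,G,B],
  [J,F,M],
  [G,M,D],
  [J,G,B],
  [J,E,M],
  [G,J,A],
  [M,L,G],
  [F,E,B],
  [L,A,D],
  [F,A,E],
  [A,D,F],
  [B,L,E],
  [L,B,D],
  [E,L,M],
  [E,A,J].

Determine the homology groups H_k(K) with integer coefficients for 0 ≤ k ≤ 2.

H_0 = Z,  H_1 = Z ⊕ Z/2,  H_2 = 0.

Order the vertices as A < B < D < E < F < G < J < L < M. Listing each simplex with vertices in this order, K has dimension 2 with simplices:

  0-simplices (9): A, B, D, E, F, G, J, L, M
  1-simplices (27): AD, AE, AF, AG, AJ, AL, BD, BE, BF, BG, BJ, BL, DF, DG, DL, DM, EF, EJ, EL, EM, FJ, FM, GJ, GL, GM, JM, LM
  2-simplices (18): ADF, ADL, AEF, AEJ, AGJ, AGL, BDG, BDL, BEF, BEL, BFJ, BGJ, DFM, DGM, EJM, ELM, FJM, GLM

giving chain groups C_0 ≅ Z^9, C_1 ≅ Z^27, C_2 ≅ Z^18.

Boundary ∂_1: C_1 → C_0 sends each edge [p,q] (with p < q) to q − p.
As a 9×27 matrix over Z this has rank 8, with invariant factors (1,1,1,1,1,1,1,1).

∂_2: C_2 → C_1 acts by ∂[p,q,r] = [q,r] − [p,r] + [p,q]. For instance
  ∂GLM = LM − GM + GL,
  ∂BGJ = GJ − BJ + BG.
The 27×18 boundary matrix has rank 18 and Smith normal form diag(1,1,1,1,1,1,1,1,1,1,1,1,1,1,1,1,1,2).

Computing H_k = (kernel of ∂_k) / (image of ∂_{k+1}):

  H_0: rank C_0 − rank ∂_1 = 9 − 8 = 1, and the invariant factors of ∂_1 are all 1, so H_0 = Z.
  H_1: rank ker ∂_1 − rank ∂_2 = (27 − 8) − 18 = 1, and ∂_2 has invariant factor 2 > 1, so H_1 = Z ⊕ Z/2.
  H_2: rank ker ∂_2 − rank ∂_3 = (18 − 18) − 0 = 0, and there is no ∂_3, so H_2 = 0.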